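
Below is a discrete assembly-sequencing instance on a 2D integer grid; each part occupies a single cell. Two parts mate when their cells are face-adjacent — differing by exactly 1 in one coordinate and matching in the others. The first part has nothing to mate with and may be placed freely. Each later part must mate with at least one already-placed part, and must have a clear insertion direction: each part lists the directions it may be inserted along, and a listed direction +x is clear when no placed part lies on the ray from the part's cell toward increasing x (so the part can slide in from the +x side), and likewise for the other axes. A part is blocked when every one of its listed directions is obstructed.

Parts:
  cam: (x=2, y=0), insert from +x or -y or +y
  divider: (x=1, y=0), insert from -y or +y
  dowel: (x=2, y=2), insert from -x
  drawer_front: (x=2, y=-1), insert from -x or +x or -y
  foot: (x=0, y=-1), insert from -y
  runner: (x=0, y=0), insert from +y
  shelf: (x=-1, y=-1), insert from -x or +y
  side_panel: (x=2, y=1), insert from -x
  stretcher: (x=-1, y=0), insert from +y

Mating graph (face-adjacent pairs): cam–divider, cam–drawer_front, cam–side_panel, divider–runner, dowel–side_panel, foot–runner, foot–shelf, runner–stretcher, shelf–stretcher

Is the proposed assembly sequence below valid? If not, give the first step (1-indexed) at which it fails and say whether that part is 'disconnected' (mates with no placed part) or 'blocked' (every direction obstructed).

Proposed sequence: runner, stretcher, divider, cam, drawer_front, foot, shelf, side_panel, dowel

1. runner@(0, 0) [+y clear] — {runner}
2. stretcher@(-1, 0) [+y clear] — {runner, stretcher}
3. divider@(1, 0) [-y clear] — {divider, runner, stretcher}
4. cam@(2, 0) [+x clear] — {cam, divider, runner, stretcher}
5. drawer_front@(2, -1) [-x clear] — {cam, divider, drawer_front, runner, stretcher}
6. foot@(0, -1) [-y clear] — {cam, divider, drawer_front, foot, runner, stretcher}
7. shelf@(-1, -1) [-x clear] — {cam, divider, drawer_front, foot, runner, shelf, stretcher}
8. side_panel@(2, 1) [-x clear] — {cam, divider, drawer_front, foot, runner, shelf, side_panel, stretcher}
9. dowel@(2, 2) [-x clear] — {cam, divider, dowel, drawer_front, foot, runner, shelf, side_panel, stretcher}

Valid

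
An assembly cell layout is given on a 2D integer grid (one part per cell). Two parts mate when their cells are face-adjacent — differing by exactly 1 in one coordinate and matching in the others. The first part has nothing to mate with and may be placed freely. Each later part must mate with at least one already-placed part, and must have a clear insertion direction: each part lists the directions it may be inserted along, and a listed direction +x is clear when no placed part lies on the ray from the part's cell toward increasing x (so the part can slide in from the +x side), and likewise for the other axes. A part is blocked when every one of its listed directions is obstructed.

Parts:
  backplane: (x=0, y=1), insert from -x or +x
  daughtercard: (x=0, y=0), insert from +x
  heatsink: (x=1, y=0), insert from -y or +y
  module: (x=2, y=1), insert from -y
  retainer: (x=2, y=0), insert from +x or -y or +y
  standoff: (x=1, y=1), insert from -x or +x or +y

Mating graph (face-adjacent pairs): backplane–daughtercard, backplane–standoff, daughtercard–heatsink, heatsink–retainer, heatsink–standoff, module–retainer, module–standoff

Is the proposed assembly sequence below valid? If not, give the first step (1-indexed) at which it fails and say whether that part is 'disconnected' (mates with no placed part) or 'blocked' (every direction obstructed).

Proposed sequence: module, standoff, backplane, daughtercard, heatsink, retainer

Valid

1. module@(2, 1) [-y clear] — {module}
2. standoff@(1, 1) [-x clear] — {module, standoff}
3. backplane@(0, 1) [-x clear] — {backplane, module, standoff}
4. daughtercard@(0, 0) [+x clear] — {backplane, daughtercard, module, standoff}
5. heatsink@(1, 0) [-y clear] — {backplane, daughtercard, heatsink, module, standoff}
6. retainer@(2, 0) [+x clear] — {backplane, daughtercard, heatsink, module, retainer, standoff}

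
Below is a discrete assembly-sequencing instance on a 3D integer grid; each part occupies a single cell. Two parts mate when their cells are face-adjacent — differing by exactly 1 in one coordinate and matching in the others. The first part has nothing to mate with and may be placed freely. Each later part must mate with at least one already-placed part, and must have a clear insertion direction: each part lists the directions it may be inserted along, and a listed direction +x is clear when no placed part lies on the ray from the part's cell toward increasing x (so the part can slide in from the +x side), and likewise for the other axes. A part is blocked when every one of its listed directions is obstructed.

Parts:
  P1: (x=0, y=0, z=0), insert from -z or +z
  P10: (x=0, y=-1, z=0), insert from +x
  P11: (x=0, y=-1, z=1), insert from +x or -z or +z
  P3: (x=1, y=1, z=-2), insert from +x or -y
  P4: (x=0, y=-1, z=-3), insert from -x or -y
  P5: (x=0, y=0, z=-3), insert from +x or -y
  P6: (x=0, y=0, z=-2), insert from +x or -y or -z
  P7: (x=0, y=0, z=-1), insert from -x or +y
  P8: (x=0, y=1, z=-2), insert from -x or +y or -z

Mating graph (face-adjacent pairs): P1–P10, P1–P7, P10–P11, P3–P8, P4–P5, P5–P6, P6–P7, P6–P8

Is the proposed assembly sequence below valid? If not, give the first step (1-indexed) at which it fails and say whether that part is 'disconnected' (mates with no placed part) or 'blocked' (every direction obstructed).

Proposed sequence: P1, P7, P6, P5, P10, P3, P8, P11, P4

1. P1@(0, 0, 0) [-z clear] — {P1}
2. P7@(0, 0, -1) [-x clear] — {P1, P7}
3. P6@(0, 0, -2) [+x clear] — {P1, P6, P7}
4. P5@(0, 0, -3) [+x clear] — {P1, P5, P6, P7}
5. P10@(0, -1, 0) [+x clear] — {P1, P10, P5, P6, P7}
6. P3@(1, 1, -2) — no placed neighbour ⇒ disconnected

Invalid at step 6 (disconnected)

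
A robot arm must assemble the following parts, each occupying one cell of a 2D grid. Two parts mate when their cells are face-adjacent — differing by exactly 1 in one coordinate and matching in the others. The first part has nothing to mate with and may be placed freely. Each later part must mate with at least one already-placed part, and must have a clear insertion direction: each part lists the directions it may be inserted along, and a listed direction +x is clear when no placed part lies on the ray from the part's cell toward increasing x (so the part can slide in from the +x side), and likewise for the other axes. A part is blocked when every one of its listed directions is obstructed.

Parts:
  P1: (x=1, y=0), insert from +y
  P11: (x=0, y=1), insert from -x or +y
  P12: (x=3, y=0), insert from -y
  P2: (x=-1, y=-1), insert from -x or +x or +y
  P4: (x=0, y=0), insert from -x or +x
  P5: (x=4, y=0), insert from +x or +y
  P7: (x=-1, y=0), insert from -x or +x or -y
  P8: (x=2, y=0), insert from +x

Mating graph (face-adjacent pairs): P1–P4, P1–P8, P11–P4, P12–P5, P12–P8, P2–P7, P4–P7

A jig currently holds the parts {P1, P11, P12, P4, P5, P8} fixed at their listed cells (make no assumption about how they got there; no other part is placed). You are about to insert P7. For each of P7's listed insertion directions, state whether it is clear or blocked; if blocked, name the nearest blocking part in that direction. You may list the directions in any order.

-x: ray from P7(-1, 0) has no placed part ⇒ clear
+x: nearest on ray is P4@(0, 0) ⇒ blocked
-y: ray from P7(-1, 0) has no placed part ⇒ clear

+x: blocked by P4; -x: clear; -y: clear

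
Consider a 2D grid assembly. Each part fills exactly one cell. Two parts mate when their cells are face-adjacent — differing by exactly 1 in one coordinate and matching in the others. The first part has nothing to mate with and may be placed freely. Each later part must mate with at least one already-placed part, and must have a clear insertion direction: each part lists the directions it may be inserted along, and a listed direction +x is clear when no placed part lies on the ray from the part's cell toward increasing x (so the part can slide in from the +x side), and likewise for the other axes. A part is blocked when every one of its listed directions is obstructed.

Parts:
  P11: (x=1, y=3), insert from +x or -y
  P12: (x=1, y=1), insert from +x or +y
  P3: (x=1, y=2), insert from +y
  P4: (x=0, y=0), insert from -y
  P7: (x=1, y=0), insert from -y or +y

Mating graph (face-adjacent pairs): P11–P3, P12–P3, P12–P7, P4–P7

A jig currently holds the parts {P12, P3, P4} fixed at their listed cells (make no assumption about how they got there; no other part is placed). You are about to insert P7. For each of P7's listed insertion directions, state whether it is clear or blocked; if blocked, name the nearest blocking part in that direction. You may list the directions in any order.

+y: blocked by P12; -y: clear

-y: ray from P7(1, 0) has no placed part ⇒ clear
+y: nearest on ray is P12@(1, 1) ⇒ blocked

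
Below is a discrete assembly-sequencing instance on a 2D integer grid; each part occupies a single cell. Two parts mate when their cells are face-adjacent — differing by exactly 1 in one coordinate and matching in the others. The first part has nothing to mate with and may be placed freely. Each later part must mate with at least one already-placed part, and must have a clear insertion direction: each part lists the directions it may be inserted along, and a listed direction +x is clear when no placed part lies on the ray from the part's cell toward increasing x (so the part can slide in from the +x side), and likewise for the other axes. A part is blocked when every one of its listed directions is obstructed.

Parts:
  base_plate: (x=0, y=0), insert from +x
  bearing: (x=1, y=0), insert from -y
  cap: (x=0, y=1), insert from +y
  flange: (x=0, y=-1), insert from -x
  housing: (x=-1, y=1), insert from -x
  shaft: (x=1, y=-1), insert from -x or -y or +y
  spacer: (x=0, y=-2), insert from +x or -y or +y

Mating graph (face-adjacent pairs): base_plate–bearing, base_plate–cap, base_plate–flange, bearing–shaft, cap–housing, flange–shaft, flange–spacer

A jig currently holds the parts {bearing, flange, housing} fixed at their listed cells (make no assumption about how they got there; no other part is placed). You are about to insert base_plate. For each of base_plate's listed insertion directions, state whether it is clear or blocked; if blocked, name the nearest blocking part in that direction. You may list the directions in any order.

+x: nearest on ray is bearing@(1, 0) ⇒ blocked

+x: blocked by bearing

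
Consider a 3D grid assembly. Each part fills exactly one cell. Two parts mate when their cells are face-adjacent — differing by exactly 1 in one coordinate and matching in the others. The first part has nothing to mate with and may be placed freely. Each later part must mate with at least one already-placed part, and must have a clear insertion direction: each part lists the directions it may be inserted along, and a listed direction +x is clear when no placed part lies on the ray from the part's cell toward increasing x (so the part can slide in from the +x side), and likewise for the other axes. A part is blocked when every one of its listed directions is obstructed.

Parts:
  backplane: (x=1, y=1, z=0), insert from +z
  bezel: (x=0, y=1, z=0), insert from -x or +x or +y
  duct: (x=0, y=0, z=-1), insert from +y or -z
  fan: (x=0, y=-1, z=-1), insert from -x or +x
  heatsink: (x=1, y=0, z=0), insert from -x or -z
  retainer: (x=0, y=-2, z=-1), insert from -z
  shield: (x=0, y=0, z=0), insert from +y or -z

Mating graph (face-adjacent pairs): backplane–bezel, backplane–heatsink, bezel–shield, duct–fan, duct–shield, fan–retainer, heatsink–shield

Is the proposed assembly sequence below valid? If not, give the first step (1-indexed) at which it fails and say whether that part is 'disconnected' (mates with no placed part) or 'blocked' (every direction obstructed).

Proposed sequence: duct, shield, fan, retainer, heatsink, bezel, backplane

1. duct@(0, 0, -1) [+y clear] — {duct}
2. shield@(0, 0, 0) [+y clear] — {duct, shield}
3. fan@(0, -1, -1) [-x clear] — {duct, fan, shield}
4. retainer@(0, -2, -1) [-z clear] — {duct, fan, retainer, shield}
5. heatsink@(1, 0, 0) [-z clear] — {duct, fan, heatsink, retainer, shield}
6. bezel@(0, 1, 0) [-x clear] — {bezel, duct, fan, heatsink, retainer, shield}
7. backplane@(1, 1, 0) [+z clear] — {backplane, bezel, duct, fan, heatsink, retainer, shield}

Valid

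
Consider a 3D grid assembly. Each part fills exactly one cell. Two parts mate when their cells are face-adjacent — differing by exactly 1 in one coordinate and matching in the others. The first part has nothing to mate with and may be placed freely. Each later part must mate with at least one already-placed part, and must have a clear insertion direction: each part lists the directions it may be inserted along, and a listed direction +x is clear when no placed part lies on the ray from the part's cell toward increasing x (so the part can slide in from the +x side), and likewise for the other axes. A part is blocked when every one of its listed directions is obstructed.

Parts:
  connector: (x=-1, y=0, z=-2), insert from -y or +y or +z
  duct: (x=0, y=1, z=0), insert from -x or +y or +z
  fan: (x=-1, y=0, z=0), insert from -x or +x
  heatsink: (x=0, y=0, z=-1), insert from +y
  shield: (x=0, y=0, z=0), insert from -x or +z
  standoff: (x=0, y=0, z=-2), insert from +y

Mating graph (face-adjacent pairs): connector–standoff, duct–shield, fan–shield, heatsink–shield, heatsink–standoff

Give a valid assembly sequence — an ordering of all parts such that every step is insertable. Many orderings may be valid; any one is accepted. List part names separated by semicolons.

1. standoff@(0, 0, -2) [+y clear] — {standoff}
2. heatsink@(0, 0, -1) [+y clear] — {heatsink, standoff}
3. shield@(0, 0, 0) [-x clear] — {heatsink, shield, standoff}
4. duct@(0, 1, 0) [-x clear] — {duct, heatsink, shield, standoff}
5. fan@(-1, 0, 0) [-x clear] — {duct, fan, heatsink, shield, standoff}
6. connector@(-1, 0, -2) [-y clear] — {connector, duct, fan, heatsink, shield, standoff}

standoff; heatsink; shield; duct; fan; connector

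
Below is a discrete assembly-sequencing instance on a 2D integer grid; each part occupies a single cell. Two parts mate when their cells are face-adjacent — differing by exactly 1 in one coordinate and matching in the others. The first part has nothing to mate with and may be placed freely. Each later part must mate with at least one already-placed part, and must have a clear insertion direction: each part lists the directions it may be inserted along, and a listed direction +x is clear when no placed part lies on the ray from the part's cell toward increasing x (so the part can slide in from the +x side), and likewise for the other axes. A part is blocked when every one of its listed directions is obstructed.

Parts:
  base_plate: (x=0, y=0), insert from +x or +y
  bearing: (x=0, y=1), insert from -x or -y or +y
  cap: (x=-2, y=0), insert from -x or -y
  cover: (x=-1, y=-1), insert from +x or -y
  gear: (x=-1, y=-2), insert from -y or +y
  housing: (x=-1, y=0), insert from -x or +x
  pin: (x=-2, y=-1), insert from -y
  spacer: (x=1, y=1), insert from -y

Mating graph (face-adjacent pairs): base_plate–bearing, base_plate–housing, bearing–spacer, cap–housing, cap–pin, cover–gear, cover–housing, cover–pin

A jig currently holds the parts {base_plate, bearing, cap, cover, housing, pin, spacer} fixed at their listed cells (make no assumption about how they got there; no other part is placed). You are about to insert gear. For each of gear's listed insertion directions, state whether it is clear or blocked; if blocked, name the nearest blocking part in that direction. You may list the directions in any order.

+y: blocked by cover; -y: clear

-y: ray from gear(-1, -2) has no placed part ⇒ clear
+y: nearest on ray is cover@(-1, -1) ⇒ blocked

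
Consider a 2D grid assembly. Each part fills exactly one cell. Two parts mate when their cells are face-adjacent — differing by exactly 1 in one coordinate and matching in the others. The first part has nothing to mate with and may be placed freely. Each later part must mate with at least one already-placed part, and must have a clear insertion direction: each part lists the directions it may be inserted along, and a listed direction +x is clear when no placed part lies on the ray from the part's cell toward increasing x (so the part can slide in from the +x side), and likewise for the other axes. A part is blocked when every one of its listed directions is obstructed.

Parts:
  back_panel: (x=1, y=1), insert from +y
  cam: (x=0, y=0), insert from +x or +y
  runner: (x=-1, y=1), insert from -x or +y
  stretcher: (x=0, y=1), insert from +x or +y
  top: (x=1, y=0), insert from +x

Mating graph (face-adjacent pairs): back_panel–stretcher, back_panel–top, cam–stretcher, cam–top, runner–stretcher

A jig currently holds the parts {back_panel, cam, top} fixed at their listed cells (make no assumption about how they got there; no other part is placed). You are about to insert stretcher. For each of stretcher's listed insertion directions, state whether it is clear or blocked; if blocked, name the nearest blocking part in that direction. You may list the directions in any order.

+x: blocked by back_panel; +y: clear

+x: nearest on ray is back_panel@(1, 1) ⇒ blocked
+y: ray from stretcher(0, 1) has no placed part ⇒ clear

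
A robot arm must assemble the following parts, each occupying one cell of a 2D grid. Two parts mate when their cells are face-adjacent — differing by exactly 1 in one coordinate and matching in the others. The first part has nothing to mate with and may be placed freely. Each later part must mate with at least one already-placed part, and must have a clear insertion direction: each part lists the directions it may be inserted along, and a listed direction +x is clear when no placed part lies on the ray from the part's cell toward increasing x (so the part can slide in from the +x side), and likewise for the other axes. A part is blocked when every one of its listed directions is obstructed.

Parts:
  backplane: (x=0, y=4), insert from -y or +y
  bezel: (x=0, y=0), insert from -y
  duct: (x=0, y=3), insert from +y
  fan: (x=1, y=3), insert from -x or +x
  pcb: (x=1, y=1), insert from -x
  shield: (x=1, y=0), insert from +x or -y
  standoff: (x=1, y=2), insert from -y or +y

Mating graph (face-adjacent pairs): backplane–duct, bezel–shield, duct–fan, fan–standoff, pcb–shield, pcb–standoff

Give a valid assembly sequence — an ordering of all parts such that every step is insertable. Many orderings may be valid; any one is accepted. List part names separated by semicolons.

fan; duct; standoff; pcb; backplane; shield; bezel

1. fan@(1, 3) [-x clear] — {fan}
2. duct@(0, 3) [+y clear] — {duct, fan}
3. standoff@(1, 2) [-y clear] — {duct, fan, standoff}
4. pcb@(1, 1) [-x clear] — {duct, fan, pcb, standoff}
5. backplane@(0, 4) [+y clear] — {backplane, duct, fan, pcb, standoff}
6. shield@(1, 0) [+x clear] — {backplane, duct, fan, pcb, shield, standoff}
7. bezel@(0, 0) [-y clear] — {backplane, bezel, duct, fan, pcb, shield, standoff}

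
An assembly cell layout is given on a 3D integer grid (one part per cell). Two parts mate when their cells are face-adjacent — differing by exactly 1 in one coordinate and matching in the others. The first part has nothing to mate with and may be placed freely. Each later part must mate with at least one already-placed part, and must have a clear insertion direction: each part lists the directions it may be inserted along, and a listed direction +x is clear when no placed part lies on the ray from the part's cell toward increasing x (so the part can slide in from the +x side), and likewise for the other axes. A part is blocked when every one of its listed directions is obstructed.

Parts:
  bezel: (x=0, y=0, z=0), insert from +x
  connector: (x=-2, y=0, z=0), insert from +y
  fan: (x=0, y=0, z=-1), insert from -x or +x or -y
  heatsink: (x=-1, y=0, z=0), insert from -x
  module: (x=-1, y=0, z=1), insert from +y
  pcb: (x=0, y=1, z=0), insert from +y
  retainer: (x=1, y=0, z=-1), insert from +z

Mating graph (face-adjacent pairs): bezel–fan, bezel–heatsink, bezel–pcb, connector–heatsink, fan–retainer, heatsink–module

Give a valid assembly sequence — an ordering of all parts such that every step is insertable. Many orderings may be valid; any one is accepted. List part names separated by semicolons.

retainer; fan; bezel; heatsink; module; connector; pcb

1. retainer@(1, 0, -1) [+z clear] — {retainer}
2. fan@(0, 0, -1) [-x clear] — {fan, retainer}
3. bezel@(0, 0, 0) [+x clear] — {bezel, fan, retainer}
4. heatsink@(-1, 0, 0) [-x clear] — {bezel, fan, heatsink, retainer}
5. module@(-1, 0, 1) [+y clear] — {bezel, fan, heatsink, module, retainer}
6. connector@(-2, 0, 0) [+y clear] — {bezel, connector, fan, heatsink, module, retainer}
7. pcb@(0, 1, 0) [+y clear] — {bezel, connector, fan, heatsink, module, pcb, retainer}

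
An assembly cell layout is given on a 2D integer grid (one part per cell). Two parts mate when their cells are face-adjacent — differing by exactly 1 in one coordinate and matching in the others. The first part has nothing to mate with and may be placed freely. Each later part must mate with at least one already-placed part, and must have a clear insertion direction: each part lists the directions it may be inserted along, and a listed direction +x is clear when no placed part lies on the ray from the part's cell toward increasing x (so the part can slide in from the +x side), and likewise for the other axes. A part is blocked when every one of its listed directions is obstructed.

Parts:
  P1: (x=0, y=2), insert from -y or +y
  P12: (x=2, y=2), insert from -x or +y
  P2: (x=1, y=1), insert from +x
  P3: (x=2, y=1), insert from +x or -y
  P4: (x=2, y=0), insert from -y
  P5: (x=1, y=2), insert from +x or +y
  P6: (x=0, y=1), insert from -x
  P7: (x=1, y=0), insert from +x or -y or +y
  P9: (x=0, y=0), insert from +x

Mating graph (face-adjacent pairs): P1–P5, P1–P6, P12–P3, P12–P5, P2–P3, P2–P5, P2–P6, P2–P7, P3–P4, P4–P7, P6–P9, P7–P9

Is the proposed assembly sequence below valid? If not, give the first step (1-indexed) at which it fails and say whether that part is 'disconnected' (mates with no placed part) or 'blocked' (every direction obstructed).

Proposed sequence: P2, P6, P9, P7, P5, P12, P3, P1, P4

Valid

1. P2@(1, 1) [+x clear] — {P2}
2. P6@(0, 1) [-x clear] — {P2, P6}
3. P9@(0, 0) [+x clear] — {P2, P6, P9}
4. P7@(1, 0) [+x clear] — {P2, P6, P7, P9}
5. P5@(1, 2) [+x clear] — {P2, P5, P6, P7, P9}
6. P12@(2, 2) [+y clear] — {P12, P2, P5, P6, P7, P9}
7. P3@(2, 1) [+x clear] — {P12, P2, P3, P5, P6, P7, P9}
8. P1@(0, 2) [+y clear] — {P1, P12, P2, P3, P5, P6, P7, P9}
9. P4@(2, 0) [-y clear] — {P1, P12, P2, P3, P4, P5, P6, P7, P9}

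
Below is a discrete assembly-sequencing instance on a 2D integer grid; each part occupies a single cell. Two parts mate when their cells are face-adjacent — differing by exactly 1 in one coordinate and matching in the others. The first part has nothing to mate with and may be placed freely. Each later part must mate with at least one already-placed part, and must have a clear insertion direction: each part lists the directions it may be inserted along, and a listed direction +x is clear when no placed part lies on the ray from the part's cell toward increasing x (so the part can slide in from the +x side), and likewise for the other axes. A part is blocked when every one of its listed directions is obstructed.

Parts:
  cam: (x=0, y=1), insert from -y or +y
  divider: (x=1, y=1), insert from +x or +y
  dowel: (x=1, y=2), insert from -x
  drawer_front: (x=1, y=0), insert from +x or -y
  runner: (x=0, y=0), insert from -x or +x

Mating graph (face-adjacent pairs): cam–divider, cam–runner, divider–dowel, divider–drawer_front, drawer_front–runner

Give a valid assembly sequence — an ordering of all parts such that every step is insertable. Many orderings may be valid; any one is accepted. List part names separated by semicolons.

cam; runner; drawer_front; divider; dowel

1. cam@(0, 1) [-y clear] — {cam}
2. runner@(0, 0) [-x clear] — {cam, runner}
3. drawer_front@(1, 0) [+x clear] — {cam, drawer_front, runner}
4. divider@(1, 1) [+x clear] — {cam, divider, drawer_front, runner}
5. dowel@(1, 2) [-x clear] — {cam, divider, dowel, drawer_front, runner}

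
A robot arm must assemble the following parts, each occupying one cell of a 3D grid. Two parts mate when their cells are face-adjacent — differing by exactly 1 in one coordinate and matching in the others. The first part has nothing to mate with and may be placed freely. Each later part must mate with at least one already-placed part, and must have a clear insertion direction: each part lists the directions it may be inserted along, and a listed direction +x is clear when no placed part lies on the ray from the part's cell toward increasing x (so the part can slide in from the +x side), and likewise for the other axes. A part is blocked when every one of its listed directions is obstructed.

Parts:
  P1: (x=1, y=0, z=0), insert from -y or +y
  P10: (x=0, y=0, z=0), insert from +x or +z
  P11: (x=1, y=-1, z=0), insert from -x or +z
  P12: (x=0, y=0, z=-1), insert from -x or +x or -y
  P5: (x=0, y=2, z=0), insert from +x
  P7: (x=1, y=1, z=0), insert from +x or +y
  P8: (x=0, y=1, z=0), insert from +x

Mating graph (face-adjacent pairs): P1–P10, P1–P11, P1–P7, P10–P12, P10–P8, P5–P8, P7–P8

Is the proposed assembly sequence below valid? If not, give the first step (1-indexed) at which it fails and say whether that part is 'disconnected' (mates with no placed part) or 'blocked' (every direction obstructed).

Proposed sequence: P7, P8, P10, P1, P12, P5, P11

Invalid at step 2 (blocked)

1. P7@(1, 1, 0) [+x clear] — {P7}
2. P8@(0, 1, 0) — +x all obstructed ⇒ blocked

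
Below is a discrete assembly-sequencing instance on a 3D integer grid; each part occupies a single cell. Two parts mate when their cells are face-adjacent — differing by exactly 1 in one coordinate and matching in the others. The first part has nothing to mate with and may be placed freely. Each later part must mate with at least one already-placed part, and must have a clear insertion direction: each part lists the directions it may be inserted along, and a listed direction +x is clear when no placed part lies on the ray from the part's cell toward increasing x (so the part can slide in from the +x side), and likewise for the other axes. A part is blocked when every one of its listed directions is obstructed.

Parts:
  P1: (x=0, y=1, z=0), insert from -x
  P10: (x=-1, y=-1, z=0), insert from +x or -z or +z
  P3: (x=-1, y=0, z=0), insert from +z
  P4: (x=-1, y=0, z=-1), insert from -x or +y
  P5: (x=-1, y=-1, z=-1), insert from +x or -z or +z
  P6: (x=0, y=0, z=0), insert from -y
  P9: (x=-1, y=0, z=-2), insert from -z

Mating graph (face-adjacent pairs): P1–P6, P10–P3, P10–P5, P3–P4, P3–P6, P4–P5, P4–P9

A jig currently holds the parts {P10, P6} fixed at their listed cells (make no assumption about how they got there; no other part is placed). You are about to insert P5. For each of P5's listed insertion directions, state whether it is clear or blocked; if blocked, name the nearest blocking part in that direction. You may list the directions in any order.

+x: ray from P5(-1, -1, -1) has no placed part ⇒ clear
-z: ray from P5(-1, -1, -1) has no placed part ⇒ clear
+z: nearest on ray is P10@(-1, -1, 0) ⇒ blocked

+x: clear; +z: blocked by P10; -z: clear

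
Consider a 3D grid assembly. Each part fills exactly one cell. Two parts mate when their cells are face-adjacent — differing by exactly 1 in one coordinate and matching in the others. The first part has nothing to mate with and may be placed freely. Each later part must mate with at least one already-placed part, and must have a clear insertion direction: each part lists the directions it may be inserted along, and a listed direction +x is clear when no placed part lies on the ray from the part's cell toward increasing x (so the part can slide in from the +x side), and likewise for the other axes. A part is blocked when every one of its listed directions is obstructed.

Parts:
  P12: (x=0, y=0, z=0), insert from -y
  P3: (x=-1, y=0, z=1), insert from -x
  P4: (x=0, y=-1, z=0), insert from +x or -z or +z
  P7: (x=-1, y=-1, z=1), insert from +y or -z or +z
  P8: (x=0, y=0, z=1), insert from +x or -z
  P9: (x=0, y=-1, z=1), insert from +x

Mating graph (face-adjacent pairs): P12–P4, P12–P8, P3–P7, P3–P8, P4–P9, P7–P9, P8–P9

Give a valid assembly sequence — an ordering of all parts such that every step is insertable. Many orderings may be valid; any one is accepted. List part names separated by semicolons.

1. P3@(-1, 0, 1) [-x clear] — {P3}
2. P8@(0, 0, 1) [+x clear] — {P3, P8}
3. P12@(0, 0, 0) [-y clear] — {P12, P3, P8}
4. P9@(0, -1, 1) [+x clear] — {P12, P3, P8, P9}
5. P4@(0, -1, 0) [+x clear] — {P12, P3, P4, P8, P9}
6. P7@(-1, -1, 1) [-z clear] — {P12, P3, P4, P7, P8, P9}

P3; P8; P12; P9; P4; P7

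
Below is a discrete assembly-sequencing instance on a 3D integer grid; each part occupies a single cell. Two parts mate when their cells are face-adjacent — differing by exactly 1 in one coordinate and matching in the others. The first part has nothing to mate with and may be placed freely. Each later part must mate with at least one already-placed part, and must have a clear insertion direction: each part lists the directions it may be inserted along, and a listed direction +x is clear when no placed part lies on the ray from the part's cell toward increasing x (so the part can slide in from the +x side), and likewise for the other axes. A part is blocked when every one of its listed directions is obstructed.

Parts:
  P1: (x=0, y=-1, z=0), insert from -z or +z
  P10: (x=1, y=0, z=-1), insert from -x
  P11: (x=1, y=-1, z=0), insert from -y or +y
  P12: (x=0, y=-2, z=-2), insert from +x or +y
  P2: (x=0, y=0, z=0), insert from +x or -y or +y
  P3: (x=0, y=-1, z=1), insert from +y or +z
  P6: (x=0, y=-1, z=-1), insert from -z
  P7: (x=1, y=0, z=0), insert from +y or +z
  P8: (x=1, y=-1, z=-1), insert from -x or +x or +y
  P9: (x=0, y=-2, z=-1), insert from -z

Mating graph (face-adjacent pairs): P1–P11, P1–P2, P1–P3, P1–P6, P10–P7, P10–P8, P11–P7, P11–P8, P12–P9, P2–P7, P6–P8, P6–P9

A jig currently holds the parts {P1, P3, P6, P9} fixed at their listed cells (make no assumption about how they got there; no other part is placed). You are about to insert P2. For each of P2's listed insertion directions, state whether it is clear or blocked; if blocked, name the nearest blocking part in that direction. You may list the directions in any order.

+x: clear; +y: clear; -y: blocked by P1

+x: ray from P2(0, 0, 0) has no placed part ⇒ clear
-y: nearest on ray is P1@(0, -1, 0) ⇒ blocked
+y: ray from P2(0, 0, 0) has no placed part ⇒ clear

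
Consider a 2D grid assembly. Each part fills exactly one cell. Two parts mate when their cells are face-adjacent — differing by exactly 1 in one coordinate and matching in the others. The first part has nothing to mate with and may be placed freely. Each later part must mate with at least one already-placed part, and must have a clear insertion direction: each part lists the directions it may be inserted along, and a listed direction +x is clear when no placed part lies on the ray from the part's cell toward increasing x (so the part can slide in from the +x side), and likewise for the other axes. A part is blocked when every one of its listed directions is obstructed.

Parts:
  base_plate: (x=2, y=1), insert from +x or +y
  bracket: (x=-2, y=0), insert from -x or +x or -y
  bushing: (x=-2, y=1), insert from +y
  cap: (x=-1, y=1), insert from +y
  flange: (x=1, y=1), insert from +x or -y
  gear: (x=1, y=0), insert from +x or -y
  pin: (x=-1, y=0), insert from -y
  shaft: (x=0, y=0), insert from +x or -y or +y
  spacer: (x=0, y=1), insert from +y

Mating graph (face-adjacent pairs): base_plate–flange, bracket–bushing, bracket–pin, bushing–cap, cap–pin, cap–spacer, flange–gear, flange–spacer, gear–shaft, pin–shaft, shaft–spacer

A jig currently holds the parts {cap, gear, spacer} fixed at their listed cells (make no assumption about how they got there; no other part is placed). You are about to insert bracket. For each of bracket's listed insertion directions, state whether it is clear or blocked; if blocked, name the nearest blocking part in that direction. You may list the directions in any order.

-x: ray from bracket(-2, 0) has no placed part ⇒ clear
+x: nearest on ray is gear@(1, 0) ⇒ blocked
-y: ray from bracket(-2, 0) has no placed part ⇒ clear

+x: blocked by gear; -x: clear; -y: clear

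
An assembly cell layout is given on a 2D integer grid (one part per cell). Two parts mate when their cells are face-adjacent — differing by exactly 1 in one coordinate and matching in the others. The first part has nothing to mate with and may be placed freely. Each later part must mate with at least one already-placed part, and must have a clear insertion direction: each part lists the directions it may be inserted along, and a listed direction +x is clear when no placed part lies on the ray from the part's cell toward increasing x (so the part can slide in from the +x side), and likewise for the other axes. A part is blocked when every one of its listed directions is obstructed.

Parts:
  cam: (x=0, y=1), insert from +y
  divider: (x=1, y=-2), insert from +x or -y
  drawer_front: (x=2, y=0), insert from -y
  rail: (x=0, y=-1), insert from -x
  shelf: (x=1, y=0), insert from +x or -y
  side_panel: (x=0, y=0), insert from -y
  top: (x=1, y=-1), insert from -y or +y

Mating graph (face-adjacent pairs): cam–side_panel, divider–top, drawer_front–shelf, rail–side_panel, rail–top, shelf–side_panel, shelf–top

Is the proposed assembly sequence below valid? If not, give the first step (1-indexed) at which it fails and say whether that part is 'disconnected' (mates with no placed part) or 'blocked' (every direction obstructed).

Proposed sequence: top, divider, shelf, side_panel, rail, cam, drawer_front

Valid

1. top@(1, -1) [-y clear] — {top}
2. divider@(1, -2) [+x clear] — {divider, top}
3. shelf@(1, 0) [+x clear] — {divider, shelf, top}
4. side_panel@(0, 0) [-y clear] — {divider, shelf, side_panel, top}
5. rail@(0, -1) [-x clear] — {divider, rail, shelf, side_panel, top}
6. cam@(0, 1) [+y clear] — {cam, divider, rail, shelf, side_panel, top}
7. drawer_front@(2, 0) [-y clear] — {cam, divider, drawer_front, rail, shelf, side_panel, top}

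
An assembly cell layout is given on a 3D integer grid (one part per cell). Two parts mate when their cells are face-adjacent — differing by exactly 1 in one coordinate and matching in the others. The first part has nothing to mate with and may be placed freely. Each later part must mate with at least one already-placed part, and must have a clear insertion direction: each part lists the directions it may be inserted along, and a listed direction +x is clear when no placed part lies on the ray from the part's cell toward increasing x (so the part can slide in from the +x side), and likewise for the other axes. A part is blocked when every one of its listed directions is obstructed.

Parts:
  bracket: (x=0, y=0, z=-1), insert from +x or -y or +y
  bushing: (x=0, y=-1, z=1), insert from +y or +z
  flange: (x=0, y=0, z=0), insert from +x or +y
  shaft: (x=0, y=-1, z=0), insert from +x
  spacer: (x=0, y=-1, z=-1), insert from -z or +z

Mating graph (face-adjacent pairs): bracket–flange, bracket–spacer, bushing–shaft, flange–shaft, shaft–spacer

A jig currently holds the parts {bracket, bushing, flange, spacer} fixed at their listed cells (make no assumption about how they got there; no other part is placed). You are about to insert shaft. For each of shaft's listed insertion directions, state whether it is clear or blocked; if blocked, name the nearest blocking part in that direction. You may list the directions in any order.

+x: clear

+x: ray from shaft(0, -1, 0) has no placed part ⇒ clear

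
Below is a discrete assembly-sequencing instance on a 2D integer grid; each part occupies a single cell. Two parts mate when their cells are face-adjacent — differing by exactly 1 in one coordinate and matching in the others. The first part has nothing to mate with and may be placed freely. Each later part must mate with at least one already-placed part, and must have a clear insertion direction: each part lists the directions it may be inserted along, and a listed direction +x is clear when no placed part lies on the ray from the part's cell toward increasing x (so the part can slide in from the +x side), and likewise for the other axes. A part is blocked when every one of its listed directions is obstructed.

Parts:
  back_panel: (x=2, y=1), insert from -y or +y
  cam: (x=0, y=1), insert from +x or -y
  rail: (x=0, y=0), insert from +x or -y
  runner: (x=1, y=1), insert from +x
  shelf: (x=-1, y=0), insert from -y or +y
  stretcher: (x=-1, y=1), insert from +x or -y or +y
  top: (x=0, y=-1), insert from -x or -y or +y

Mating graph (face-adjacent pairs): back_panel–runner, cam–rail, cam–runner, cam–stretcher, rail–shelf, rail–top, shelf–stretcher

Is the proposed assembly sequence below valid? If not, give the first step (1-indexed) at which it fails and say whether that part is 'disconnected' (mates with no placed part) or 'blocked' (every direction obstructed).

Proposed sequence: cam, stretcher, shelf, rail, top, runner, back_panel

Valid

1. cam@(0, 1) [+x clear] — {cam}
2. stretcher@(-1, 1) [-y clear] — {cam, stretcher}
3. shelf@(-1, 0) [-y clear] — {cam, shelf, stretcher}
4. rail@(0, 0) [+x clear] — {cam, rail, shelf, stretcher}
5. top@(0, -1) [-x clear] — {cam, rail, shelf, stretcher, top}
6. runner@(1, 1) [+x clear] — {cam, rail, runner, shelf, stretcher, top}
7. back_panel@(2, 1) [-y clear] — {back_panel, cam, rail, runner, shelf, stretcher, top}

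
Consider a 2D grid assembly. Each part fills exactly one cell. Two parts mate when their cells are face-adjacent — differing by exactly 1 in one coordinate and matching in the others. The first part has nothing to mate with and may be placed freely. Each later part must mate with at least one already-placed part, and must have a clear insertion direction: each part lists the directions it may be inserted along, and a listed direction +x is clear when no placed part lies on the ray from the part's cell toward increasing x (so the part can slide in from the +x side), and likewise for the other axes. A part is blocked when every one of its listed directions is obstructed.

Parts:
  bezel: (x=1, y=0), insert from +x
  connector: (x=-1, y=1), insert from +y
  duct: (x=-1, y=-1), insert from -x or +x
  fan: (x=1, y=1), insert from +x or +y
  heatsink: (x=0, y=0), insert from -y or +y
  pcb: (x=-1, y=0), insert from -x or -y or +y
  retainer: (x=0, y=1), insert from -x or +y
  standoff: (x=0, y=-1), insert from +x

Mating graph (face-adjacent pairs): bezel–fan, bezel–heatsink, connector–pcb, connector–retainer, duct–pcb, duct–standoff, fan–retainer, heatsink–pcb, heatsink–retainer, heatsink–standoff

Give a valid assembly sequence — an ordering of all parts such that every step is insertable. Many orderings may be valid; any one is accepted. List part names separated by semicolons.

connector; retainer; fan; bezel; heatsink; standoff; duct; pcb

1. connector@(-1, 1) [+y clear] — {connector}
2. retainer@(0, 1) [+y clear] — {connector, retainer}
3. fan@(1, 1) [+x clear] — {connector, fan, retainer}
4. bezel@(1, 0) [+x clear] — {bezel, connector, fan, retainer}
5. heatsink@(0, 0) [-y clear] — {bezel, connector, fan, heatsink, retainer}
6. standoff@(0, -1) [+x clear] — {bezel, connector, fan, heatsink, retainer, standoff}
7. duct@(-1, -1) [-x clear] — {bezel, connector, duct, fan, heatsink, retainer, standoff}
8. pcb@(-1, 0) [-x clear] — {bezel, connector, duct, fan, heatsink, pcb, retainer, standoff}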